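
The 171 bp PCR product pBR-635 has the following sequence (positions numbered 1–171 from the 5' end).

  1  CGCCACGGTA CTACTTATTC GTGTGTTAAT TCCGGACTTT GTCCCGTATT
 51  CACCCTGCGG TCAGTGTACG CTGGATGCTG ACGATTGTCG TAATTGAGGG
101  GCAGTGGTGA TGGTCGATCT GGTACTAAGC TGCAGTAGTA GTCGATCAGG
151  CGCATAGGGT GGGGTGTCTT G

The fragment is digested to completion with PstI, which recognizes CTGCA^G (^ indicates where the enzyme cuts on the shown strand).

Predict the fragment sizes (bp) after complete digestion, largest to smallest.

The PstI site (CTGCAG) starts at position 130.
PstI cuts after base 5 of each site (before the last base), so after position 134.
Linear molecule, 1 cut → 2 fragments:
  1–134 → 134 bp
  135–171 → 37 bp
Sorted largest to smallest: 134, 37 bp.

134, 37 bp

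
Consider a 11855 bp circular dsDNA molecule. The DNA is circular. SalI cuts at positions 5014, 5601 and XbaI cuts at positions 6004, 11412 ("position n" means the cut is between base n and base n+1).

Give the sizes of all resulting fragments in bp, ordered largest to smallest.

Combined cut positions (sorted): 5014, 5601, 6004, 11412.
Circular molecule, 4 cuts → 4 fragments:
  5601 − 5014 = 587 bp
  6004 − 5601 = 403 bp
  11412 − 6004 = 5408 bp
  wrap: 11855 − 11412 + 5014 = 5457 bp
Sorted largest to smallest: 5457, 5408, 587, 403 bp.

5457, 5408, 587, 403 bp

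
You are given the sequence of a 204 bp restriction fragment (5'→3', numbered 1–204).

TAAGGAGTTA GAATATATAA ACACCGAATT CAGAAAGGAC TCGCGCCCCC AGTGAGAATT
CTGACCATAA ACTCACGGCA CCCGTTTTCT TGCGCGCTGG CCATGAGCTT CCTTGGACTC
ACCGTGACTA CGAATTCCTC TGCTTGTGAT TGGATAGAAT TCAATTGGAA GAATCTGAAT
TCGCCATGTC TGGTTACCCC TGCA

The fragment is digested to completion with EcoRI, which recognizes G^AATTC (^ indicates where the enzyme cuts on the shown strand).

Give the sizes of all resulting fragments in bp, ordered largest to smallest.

76, 30, 27, 26, 25, 20 bp

EcoRI sites (GAATTC) start at positions 26, 56, 132, 157, 177.
EcoRI cuts after the first base of each site, so after positions 26, 56, 132, 157, 177.
Linear molecule, 5 cuts → 6 fragments:
  1–26 → 26 bp
  27–56 → 30 bp
  57–132 → 76 bp
  133–157 → 25 bp
  158–177 → 20 bp
  178–204 → 27 bp
Sorted largest to smallest: 76, 30, 27, 26, 25, 20 bp.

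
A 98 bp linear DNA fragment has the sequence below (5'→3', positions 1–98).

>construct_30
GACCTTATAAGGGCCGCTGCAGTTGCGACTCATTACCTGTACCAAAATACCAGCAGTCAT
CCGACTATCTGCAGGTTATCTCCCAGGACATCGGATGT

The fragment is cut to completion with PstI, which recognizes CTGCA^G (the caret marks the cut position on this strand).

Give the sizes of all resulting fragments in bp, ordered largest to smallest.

PstI sites (CTGCAG) start at positions 17, 69.
PstI cuts after base 5 of each site (before the last base), so after positions 21, 73.
Linear molecule, 2 cuts → 3 fragments:
  1–21 → 21 bp
  22–73 → 52 bp
  74–98 → 25 bp
Sorted largest to smallest: 52, 25, 21 bp.

52, 25, 21 bp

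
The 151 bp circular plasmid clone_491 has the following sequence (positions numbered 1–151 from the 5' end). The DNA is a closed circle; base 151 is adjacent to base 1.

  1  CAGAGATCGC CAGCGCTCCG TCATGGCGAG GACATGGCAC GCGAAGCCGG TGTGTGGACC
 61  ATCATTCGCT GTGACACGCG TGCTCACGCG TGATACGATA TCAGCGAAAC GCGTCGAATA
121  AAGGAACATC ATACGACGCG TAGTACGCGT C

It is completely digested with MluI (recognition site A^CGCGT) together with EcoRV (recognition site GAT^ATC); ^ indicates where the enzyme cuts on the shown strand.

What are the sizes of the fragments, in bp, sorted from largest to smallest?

82, 27, 13, 10, 10, 9 bp

MluI sites (ACGCGT) start at positions 76, 86, 109, 136, 145.
MluI cuts after the first base of each site, so after positions 76, 86, 109, 136, 145.
The EcoRV site (GATATC) starts at position 97.
EcoRV cuts after base 3 of each site, so after position 99.
Combined cut positions: 76, 86, 99, 109, 136, 145.
Circular molecule, 6 cuts → 6 fragments:
  77–86 → 10 bp
  87–99 → 13 bp
  100–109 → 10 bp
  110–136 → 27 bp
  137–145 → 9 bp
  146–151 then 1–76 → 6 + 76 = 82 bp
Sorted largest to smallest: 82, 27, 13, 10, 10, 9 bp.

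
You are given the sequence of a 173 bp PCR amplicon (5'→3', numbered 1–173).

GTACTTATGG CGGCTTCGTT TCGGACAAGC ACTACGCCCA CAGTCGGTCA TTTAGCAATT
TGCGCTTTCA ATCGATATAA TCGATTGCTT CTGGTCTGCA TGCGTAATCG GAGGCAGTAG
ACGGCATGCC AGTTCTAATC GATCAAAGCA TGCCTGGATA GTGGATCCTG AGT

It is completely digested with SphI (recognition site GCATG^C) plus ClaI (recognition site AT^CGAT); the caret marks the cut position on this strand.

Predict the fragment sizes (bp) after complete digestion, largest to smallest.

72, 26, 21, 21, 13, 11, 9 bp

SphI sites (GCATGC) start at positions 98, 124, 148.
SphI cuts after base 5 of each site (before the last base), so after positions 102, 128, 152.
ClaI sites (ATCGAT) start at positions 71, 80, 138.
ClaI cuts after base 2 of each site, so after positions 72, 81, 139.
Combined cut positions: 72, 81, 102, 128, 139, 152.
Linear molecule, 6 cuts → 7 fragments:
  1–72 → 72 bp
  73–81 → 9 bp
  82–102 → 21 bp
  103–128 → 26 bp
  129–139 → 11 bp
  140–152 → 13 bp
  153–173 → 21 bp
Sorted largest to smallest: 72, 26, 21, 21, 13, 11, 9 bp.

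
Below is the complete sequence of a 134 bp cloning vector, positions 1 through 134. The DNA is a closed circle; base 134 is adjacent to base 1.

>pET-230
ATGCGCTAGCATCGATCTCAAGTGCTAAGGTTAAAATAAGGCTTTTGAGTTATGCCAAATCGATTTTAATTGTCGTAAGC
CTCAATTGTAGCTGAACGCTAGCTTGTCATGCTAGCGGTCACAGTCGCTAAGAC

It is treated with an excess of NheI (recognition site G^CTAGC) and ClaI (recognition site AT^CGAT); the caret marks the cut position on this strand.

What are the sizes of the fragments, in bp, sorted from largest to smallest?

NheI sites (GCTAGC) start at positions 5, 98, 111.
NheI cuts after the first base of each site, so after positions 5, 98, 111.
ClaI sites (ATCGAT) start at positions 11, 59.
ClaI cuts after base 2 of each site, so after positions 12, 60.
Combined cut positions: 5, 12, 60, 98, 111.
Circular molecule, 5 cuts → 5 fragments:
  6–12 → 7 bp
  13–60 → 48 bp
  61–98 → 38 bp
  99–111 → 13 bp
  112–134 then 1–5 → 23 + 5 = 28 bp
Sorted largest to smallest: 48, 38, 28, 13, 7 bp.

48, 38, 28, 13, 7 bp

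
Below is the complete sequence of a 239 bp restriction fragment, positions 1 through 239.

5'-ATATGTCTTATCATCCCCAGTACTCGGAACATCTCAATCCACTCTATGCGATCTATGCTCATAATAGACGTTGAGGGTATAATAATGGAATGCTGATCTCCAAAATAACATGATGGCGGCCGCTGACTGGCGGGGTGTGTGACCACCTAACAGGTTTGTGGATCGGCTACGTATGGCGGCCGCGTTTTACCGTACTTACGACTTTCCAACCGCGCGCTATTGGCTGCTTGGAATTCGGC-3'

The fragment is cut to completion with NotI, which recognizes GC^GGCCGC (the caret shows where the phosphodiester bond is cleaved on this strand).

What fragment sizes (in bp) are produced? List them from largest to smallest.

117, 62, 60 bp

NotI sites (GCGGCCGC) start at positions 116, 176.
NotI cuts after base 2 of each site, so after positions 117, 177.
Linear molecule, 2 cuts → 3 fragments:
  1–117 → 117 bp
  118–177 → 60 bp
  178–239 → 62 bp
Sorted largest to smallest: 117, 62, 60 bp.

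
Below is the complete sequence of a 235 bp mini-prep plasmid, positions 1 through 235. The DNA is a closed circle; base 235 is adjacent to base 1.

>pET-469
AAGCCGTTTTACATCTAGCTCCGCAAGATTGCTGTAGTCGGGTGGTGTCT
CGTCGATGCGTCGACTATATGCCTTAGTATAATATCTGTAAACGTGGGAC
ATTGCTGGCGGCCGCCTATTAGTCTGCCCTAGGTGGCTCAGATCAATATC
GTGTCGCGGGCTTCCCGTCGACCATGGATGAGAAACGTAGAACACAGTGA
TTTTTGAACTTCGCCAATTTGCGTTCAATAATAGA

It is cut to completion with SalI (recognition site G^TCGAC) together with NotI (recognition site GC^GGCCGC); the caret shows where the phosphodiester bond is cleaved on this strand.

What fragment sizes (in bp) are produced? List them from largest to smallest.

128, 58, 49 bp

SalI sites (GTCGAC) start at positions 60, 167.
SalI cuts after the first base of each site, so after positions 60, 167.
The NotI site (GCGGCCGC) starts at position 108.
NotI cuts after base 2 of each site, so after position 109.
Combined cut positions: 60, 109, 167.
Circular molecule, 3 cuts → 3 fragments:
  61–109 → 49 bp
  110–167 → 58 bp
  168–235 then 1–60 → 68 + 60 = 128 bp
Sorted largest to smallest: 128, 58, 49 bp.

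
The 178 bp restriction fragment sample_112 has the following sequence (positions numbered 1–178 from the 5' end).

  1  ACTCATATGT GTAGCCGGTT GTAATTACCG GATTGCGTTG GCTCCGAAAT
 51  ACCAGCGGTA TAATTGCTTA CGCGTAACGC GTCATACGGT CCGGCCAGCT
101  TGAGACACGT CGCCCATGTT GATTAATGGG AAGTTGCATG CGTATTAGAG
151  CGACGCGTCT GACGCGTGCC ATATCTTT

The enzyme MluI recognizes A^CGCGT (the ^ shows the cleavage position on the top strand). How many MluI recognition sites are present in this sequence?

ACGCGT occurs starting at positions 70, 77, 153, 162.
MluI cuts at 4 sites.

4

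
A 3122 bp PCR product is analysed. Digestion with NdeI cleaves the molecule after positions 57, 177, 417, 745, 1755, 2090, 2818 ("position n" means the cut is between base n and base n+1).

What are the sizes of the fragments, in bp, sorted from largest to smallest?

1010, 728, 335, 328, 304, 240, 120, 57 bp

Linear molecule, 7 cuts → 8 fragments:
  57 − 0 = 57 bp
  177 − 57 = 120 bp
  417 − 177 = 240 bp
  745 − 417 = 328 bp
  1755 − 745 = 1010 bp
  2090 − 1755 = 335 bp
  2818 − 2090 = 728 bp
  3122 − 2818 = 304 bp
Sorted largest to smallest: 1010, 728, 335, 328, 304, 240, 120, 57 bp.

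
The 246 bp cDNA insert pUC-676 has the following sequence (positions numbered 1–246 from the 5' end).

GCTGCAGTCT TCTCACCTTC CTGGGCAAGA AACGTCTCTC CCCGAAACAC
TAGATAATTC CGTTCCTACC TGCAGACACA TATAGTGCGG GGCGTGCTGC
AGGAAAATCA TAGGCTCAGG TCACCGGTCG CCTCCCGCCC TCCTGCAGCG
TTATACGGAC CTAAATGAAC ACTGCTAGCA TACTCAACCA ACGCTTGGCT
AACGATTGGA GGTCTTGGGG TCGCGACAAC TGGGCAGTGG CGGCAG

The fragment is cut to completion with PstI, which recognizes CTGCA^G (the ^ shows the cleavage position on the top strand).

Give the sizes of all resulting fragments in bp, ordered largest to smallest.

PstI sites (CTGCAG) start at positions 2, 70, 97, 143.
PstI cuts after base 5 of each site (before the last base), so after positions 6, 74, 101, 147.
Linear molecule, 4 cuts → 5 fragments:
  1–6 → 6 bp
  7–74 → 68 bp
  75–101 → 27 bp
  102–147 → 46 bp
  148–246 → 99 bp
Sorted largest to smallest: 99, 68, 46, 27, 6 bp.

99, 68, 46, 27, 6 bp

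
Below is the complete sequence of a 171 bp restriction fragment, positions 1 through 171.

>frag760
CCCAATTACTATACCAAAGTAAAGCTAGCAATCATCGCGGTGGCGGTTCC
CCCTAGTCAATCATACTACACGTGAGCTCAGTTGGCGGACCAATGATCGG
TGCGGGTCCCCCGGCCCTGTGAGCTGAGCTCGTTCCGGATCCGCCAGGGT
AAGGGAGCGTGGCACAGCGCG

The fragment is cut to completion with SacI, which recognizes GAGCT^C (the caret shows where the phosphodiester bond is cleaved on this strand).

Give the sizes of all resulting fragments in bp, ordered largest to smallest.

78, 52, 41 bp

SacI sites (GAGCTC) start at positions 74, 126.
SacI cuts after base 5 of each site (before the last base), so after positions 78, 130.
Linear molecule, 2 cuts → 3 fragments:
  1–78 → 78 bp
  79–130 → 52 bp
  131–171 → 41 bp
Sorted largest to smallest: 78, 52, 41 bp.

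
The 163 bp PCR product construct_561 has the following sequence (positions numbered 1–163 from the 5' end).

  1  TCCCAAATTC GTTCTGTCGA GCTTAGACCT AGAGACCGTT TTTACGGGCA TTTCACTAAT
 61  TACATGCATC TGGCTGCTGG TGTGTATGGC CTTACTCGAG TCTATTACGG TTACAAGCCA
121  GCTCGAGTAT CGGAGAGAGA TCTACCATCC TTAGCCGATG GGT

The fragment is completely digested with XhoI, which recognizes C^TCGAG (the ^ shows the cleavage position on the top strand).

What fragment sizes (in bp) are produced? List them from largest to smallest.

95, 41, 27 bp

XhoI sites (CTCGAG) start at positions 95, 122.
XhoI cuts after the first base of each site, so after positions 95, 122.
Linear molecule, 2 cuts → 3 fragments:
  1–95 → 95 bp
  96–122 → 27 bp
  123–163 → 41 bp
Sorted largest to smallest: 95, 41, 27 bp.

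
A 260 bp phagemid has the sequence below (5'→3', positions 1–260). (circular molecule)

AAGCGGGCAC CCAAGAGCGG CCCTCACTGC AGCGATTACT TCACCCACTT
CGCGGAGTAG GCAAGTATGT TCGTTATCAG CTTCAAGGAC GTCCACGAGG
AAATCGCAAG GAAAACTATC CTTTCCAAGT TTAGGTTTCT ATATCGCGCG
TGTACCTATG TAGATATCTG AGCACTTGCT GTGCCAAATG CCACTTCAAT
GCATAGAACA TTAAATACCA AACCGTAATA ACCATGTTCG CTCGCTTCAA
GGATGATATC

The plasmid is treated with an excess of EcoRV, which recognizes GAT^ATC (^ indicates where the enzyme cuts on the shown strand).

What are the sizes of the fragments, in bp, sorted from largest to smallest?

168, 92 bp

EcoRV sites (GATATC) start at positions 163, 255.
EcoRV cuts after base 3 of each site, so after positions 165, 257.
Circular molecule, 2 cuts → 2 fragments:
  166–257 → 92 bp
  258–260 then 1–165 → 3 + 165 = 168 bp
Sorted largest to smallest: 168, 92 bp.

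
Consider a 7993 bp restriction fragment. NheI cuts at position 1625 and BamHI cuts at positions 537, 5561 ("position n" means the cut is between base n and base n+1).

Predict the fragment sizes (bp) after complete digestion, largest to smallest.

3936, 2432, 1088, 537 bp

Combined cut positions (sorted): 537, 1625, 5561.
Linear molecule, 3 cuts → 4 fragments:
  537 − 0 = 537 bp
  1625 − 537 = 1088 bp
  5561 − 1625 = 3936 bp
  7993 − 5561 = 2432 bp
Sorted largest to smallest: 3936, 2432, 1088, 537 bp.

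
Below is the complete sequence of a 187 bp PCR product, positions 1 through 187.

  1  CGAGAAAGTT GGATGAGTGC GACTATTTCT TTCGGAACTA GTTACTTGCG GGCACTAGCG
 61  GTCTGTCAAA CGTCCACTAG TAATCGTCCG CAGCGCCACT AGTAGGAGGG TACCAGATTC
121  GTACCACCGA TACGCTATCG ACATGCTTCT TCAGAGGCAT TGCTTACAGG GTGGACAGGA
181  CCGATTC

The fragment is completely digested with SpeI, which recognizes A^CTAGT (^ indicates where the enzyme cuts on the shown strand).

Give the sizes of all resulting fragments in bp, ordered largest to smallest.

SpeI sites (ACTAGT) start at positions 37, 76, 98.
SpeI cuts after the first base of each site, so after positions 37, 76, 98.
Linear molecule, 3 cuts → 4 fragments:
  1–37 → 37 bp
  38–76 → 39 bp
  77–98 → 22 bp
  99–187 → 89 bp
Sorted largest to smallest: 89, 39, 37, 22 bp.

89, 39, 37, 22 bp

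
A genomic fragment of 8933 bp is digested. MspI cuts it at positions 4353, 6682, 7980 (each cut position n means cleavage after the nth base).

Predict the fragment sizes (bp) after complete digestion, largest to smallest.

4353, 2329, 1298, 953 bp

Linear molecule, 3 cuts → 4 fragments:
  4353 − 0 = 4353 bp
  6682 − 4353 = 2329 bp
  7980 − 6682 = 1298 bp
  8933 − 7980 = 953 bp
Sorted largest to smallest: 4353, 2329, 1298, 953 bp.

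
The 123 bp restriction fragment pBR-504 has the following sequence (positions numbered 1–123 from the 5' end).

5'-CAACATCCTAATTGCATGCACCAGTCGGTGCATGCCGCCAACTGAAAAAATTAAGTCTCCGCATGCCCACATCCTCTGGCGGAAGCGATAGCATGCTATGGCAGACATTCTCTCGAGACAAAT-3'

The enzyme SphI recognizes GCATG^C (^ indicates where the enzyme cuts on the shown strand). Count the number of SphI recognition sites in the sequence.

4

GCATGC occurs starting at positions 14, 30, 61, 91.
SphI cuts at 4 sites.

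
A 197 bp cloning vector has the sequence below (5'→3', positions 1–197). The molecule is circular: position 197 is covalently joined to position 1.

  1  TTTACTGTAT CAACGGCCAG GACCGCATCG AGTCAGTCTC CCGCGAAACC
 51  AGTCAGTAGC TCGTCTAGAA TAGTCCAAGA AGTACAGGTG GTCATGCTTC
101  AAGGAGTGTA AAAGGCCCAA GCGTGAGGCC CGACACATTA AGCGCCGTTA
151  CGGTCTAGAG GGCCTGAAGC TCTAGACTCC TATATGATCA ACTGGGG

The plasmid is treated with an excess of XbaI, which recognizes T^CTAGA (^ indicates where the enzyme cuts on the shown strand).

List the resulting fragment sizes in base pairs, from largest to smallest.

90, 90, 17 bp

XbaI sites (TCTAGA) start at positions 64, 154, 171.
XbaI cuts after the first base of each site, so after positions 64, 154, 171.
Circular molecule, 3 cuts → 3 fragments:
  65–154 → 90 bp
  155–171 → 17 bp
  172–197 then 1–64 → 26 + 64 = 90 bp
Sorted largest to smallest: 90, 90, 17 bp.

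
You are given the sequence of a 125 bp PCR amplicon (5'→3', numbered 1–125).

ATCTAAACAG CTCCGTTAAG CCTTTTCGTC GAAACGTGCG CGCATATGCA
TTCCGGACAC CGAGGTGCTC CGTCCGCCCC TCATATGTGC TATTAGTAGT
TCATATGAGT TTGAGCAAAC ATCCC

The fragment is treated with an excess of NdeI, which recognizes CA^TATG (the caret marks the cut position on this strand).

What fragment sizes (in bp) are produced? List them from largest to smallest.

NdeI sites (CATATG) start at positions 43, 82, 102.
NdeI cuts after base 2 of each site, so after positions 44, 83, 103.
Linear molecule, 3 cuts → 4 fragments:
  1–44 → 44 bp
  45–83 → 39 bp
  84–103 → 20 bp
  104–125 → 22 bp
Sorted largest to smallest: 44, 39, 22, 20 bp.

44, 39, 22, 20 bp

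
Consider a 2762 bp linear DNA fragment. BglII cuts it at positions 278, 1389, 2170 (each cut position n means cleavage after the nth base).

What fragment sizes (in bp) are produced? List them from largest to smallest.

Linear molecule, 3 cuts → 4 fragments:
  278 − 0 = 278 bp
  1389 − 278 = 1111 bp
  2170 − 1389 = 781 bp
  2762 − 2170 = 592 bp
Sorted largest to smallest: 1111, 781, 592, 278 bp.

1111, 781, 592, 278 bp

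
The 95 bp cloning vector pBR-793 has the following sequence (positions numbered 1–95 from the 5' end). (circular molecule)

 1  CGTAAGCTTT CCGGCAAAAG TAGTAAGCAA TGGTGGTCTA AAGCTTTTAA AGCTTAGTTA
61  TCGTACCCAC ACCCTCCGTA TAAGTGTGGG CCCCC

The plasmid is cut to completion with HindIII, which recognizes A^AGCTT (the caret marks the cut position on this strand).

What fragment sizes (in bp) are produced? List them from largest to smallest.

49, 37, 9 bp

HindIII sites (AAGCTT) start at positions 4, 41, 50.
HindIII cuts after the first base of each site, so after positions 4, 41, 50.
Circular molecule, 3 cuts → 3 fragments:
  5–41 → 37 bp
  42–50 → 9 bp
  51–95 then 1–4 → 45 + 4 = 49 bp
Sorted largest to smallest: 49, 37, 9 bp.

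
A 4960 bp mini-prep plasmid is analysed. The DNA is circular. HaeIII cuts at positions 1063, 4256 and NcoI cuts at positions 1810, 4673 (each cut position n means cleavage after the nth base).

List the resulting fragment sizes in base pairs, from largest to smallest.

2446, 1350, 747, 417 bp

Combined cut positions (sorted): 1063, 1810, 4256, 4673.
Circular molecule, 4 cuts → 4 fragments:
  1810 − 1063 = 747 bp
  4256 − 1810 = 2446 bp
  4673 − 4256 = 417 bp
  wrap: 4960 − 4673 + 1063 = 1350 bp
Sorted largest to smallest: 2446, 1350, 747, 417 bp.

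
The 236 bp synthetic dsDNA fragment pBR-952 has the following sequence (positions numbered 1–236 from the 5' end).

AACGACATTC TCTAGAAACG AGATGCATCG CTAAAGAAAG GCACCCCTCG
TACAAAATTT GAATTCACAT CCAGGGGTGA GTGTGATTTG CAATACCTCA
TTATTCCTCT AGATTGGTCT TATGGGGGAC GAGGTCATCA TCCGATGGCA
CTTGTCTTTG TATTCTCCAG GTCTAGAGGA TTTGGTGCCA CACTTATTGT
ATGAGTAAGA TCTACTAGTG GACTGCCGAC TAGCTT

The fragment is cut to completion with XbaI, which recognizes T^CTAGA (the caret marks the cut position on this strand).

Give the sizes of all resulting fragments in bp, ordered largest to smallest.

XbaI sites (TCTAGA) start at positions 11, 108, 172.
XbaI cuts after the first base of each site, so after positions 11, 108, 172.
Linear molecule, 3 cuts → 4 fragments:
  1–11 → 11 bp
  12–108 → 97 bp
  109–172 → 64 bp
  173–236 → 64 bp
Sorted largest to smallest: 97, 64, 64, 11 bp.

97, 64, 64, 11 bp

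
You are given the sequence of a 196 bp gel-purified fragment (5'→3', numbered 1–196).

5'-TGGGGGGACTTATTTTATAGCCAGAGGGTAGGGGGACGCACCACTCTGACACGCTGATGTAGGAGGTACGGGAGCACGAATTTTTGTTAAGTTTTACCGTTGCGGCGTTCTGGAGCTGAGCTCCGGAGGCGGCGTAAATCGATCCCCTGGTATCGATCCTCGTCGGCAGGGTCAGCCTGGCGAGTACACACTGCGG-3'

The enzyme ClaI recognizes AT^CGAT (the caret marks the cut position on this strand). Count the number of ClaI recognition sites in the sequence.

2

ATCGAT occurs starting at positions 138, 152.
ClaI cuts at 2 sites.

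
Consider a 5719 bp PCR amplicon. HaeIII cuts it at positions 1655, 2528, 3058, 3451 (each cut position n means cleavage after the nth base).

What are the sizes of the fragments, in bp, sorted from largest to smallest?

Linear molecule, 4 cuts → 5 fragments:
  1655 − 0 = 1655 bp
  2528 − 1655 = 873 bp
  3058 − 2528 = 530 bp
  3451 − 3058 = 393 bp
  5719 − 3451 = 2268 bp
Sorted largest to smallest: 2268, 1655, 873, 530, 393 bp.

2268, 1655, 873, 530, 393 bp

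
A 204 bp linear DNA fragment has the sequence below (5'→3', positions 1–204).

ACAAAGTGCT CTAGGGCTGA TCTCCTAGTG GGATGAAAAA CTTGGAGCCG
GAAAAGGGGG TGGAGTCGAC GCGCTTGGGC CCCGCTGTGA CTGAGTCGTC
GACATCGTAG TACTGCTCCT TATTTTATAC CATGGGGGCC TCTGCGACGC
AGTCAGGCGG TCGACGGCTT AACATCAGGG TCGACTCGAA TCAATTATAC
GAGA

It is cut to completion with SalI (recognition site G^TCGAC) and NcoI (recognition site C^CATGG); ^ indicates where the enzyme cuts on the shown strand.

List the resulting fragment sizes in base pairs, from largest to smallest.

65, 33, 32, 30, 24, 20 bp

SalI sites (GTCGAC) start at positions 65, 98, 160, 180.
SalI cuts after the first base of each site, so after positions 65, 98, 160, 180.
The NcoI site (CCATGG) starts at position 130.
NcoI cuts after the first base of each site, so after position 130.
Combined cut positions: 65, 98, 130, 160, 180.
Linear molecule, 5 cuts → 6 fragments:
  1–65 → 65 bp
  66–98 → 33 bp
  99–130 → 32 bp
  131–160 → 30 bp
  161–180 → 20 bp
  181–204 → 24 bp
Sorted largest to smallest: 65, 33, 32, 30, 24, 20 bp.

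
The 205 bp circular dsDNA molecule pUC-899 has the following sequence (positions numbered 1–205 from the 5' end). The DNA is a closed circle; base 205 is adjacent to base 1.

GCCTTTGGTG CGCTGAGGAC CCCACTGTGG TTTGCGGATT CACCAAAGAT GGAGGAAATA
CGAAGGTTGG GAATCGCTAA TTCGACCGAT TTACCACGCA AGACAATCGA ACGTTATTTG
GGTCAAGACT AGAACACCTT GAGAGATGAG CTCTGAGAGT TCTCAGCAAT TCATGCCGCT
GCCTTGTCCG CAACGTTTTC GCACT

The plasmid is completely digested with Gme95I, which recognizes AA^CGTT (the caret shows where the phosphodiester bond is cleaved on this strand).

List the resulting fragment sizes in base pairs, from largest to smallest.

123, 82 bp

Gme95I sites (AACGTT) start at positions 110, 192.
Gme95I cuts after base 2 of each site, so after positions 111, 193.
Circular molecule, 2 cuts → 2 fragments:
  112–193 → 82 bp
  194–205 then 1–111 → 12 + 111 = 123 bp
Sorted largest to smallest: 123, 82 bp.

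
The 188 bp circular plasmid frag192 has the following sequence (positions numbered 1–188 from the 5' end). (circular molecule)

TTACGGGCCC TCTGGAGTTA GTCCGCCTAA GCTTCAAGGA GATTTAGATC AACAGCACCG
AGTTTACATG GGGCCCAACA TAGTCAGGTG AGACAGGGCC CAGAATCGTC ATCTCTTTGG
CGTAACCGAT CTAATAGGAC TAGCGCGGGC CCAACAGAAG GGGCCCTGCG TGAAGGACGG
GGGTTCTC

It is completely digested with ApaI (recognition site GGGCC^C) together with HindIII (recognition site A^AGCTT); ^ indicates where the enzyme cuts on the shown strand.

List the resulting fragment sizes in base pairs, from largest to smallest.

51, 46, 32, 25, 20, 14 bp

ApaI sites (GGGCCC) start at positions 5, 71, 96, 147, 161.
ApaI cuts after base 5 of each site (before the last base), so after positions 9, 75, 100, 151, 165.
The HindIII site (AAGCTT) starts at position 29.
HindIII cuts after the first base of each site, so after position 29.
Combined cut positions: 9, 29, 75, 100, 151, 165.
Circular molecule, 6 cuts → 6 fragments:
  10–29 → 20 bp
  30–75 → 46 bp
  76–100 → 25 bp
  101–151 → 51 bp
  152–165 → 14 bp
  166–188 then 1–9 → 23 + 9 = 32 bp
Sorted largest to smallest: 51, 46, 32, 25, 20, 14 bp.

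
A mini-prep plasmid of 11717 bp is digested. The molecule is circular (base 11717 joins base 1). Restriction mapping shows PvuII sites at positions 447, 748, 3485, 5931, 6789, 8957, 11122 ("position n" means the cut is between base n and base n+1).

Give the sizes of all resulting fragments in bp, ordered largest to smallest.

Circular molecule, 7 cuts → 7 fragments:
  748 − 447 = 301 bp
  3485 − 748 = 2737 bp
  5931 − 3485 = 2446 bp
  6789 − 5931 = 858 bp
  8957 − 6789 = 2168 bp
  11122 − 8957 = 2165 bp
  wrap: 11717 − 11122 + 447 = 1042 bp
Sorted largest to smallest: 2737, 2446, 2168, 2165, 1042, 858, 301 bp.

2737, 2446, 2168, 2165, 1042, 858, 301 bp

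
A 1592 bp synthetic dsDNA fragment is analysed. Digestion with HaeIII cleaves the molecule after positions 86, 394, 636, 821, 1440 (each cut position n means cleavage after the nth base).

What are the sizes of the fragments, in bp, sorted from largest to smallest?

619, 308, 242, 185, 152, 86 bp

Linear molecule, 5 cuts → 6 fragments:
  86 − 0 = 86 bp
  394 − 86 = 308 bp
  636 − 394 = 242 bp
  821 − 636 = 185 bp
  1440 − 821 = 619 bp
  1592 − 1440 = 152 bp
Sorted largest to smallest: 619, 308, 242, 185, 152, 86 bp.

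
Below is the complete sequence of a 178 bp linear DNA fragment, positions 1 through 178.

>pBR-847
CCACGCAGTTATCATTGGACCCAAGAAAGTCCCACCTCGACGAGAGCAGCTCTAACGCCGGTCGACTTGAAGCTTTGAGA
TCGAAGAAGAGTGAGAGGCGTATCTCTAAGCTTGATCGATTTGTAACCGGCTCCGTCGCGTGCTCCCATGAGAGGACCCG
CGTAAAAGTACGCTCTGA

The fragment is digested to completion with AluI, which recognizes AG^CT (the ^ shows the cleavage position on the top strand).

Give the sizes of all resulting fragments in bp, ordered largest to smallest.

68, 49, 38, 23 bp

AluI sites (AGCT) start at positions 48, 71, 109.
AluI cuts after base 2 of each site, so after positions 49, 72, 110.
Linear molecule, 3 cuts → 4 fragments:
  1–49 → 49 bp
  50–72 → 23 bp
  73–110 → 38 bp
  111–178 → 68 bp
Sorted largest to smallest: 68, 49, 38, 23 bp.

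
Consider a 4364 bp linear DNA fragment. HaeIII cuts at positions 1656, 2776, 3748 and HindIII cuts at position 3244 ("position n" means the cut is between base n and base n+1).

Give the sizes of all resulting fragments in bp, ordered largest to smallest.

1656, 1120, 616, 504, 468 bp

Combined cut positions (sorted): 1656, 2776, 3244, 3748.
Linear molecule, 4 cuts → 5 fragments:
  1656 − 0 = 1656 bp
  2776 − 1656 = 1120 bp
  3244 − 2776 = 468 bp
  3748 − 3244 = 504 bp
  4364 − 3748 = 616 bp
Sorted largest to smallest: 1656, 1120, 616, 504, 468 bp.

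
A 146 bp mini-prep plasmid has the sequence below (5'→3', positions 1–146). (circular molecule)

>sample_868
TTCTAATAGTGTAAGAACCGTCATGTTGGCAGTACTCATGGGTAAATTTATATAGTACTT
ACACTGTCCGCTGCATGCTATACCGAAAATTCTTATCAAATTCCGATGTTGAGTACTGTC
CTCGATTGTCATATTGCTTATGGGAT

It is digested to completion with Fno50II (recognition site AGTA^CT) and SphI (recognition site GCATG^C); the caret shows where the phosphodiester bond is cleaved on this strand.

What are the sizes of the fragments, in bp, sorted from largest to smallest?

65, 38, 23, 20 bp

Fno50II sites (AGTACT) start at positions 31, 54, 112.
Fno50II cuts after base 4 of each site, so after positions 34, 57, 115.
The SphI site (GCATGC) starts at position 73.
SphI cuts after base 5 of each site (before the last base), so after position 77.
Combined cut positions: 34, 57, 77, 115.
Circular molecule, 4 cuts → 4 fragments:
  35–57 → 23 bp
  58–77 → 20 bp
  78–115 → 38 bp
  116–146 then 1–34 → 31 + 34 = 65 bp
Sorted largest to smallest: 65, 38, 23, 20 bp.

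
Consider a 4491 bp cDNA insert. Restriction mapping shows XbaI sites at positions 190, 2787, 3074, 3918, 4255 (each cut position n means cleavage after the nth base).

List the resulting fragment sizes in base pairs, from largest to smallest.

Linear molecule, 5 cuts → 6 fragments:
  190 − 0 = 190 bp
  2787 − 190 = 2597 bp
  3074 − 2787 = 287 bp
  3918 − 3074 = 844 bp
  4255 − 3918 = 337 bp
  4491 − 4255 = 236 bp
Sorted largest to smallest: 2597, 844, 337, 287, 236, 190 bp.

2597, 844, 337, 287, 236, 190 bp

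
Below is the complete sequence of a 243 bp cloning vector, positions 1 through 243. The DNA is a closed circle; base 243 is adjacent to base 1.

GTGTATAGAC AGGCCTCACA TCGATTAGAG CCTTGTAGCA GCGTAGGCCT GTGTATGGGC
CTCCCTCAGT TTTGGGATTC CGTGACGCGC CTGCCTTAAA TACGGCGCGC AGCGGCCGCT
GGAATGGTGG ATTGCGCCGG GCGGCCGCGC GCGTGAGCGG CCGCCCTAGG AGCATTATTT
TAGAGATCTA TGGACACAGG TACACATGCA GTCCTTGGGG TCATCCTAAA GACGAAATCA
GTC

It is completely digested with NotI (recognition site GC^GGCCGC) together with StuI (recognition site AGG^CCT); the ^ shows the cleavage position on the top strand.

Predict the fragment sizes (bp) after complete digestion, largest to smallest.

98, 66, 34, 29, 16 bp

NotI sites (GCGGCCGC) start at positions 112, 141, 157.
NotI cuts after base 2 of each site, so after positions 113, 142, 158.
StuI sites (AGGCCT) start at positions 11, 45.
StuI cuts after base 3 of each site, so after positions 13, 47.
Combined cut positions: 13, 47, 113, 142, 158.
Circular molecule, 5 cuts → 5 fragments:
  14–47 → 34 bp
  48–113 → 66 bp
  114–142 → 29 bp
  143–158 → 16 bp
  159–243 then 1–13 → 85 + 13 = 98 bp
Sorted largest to smallest: 98, 66, 34, 29, 16 bp.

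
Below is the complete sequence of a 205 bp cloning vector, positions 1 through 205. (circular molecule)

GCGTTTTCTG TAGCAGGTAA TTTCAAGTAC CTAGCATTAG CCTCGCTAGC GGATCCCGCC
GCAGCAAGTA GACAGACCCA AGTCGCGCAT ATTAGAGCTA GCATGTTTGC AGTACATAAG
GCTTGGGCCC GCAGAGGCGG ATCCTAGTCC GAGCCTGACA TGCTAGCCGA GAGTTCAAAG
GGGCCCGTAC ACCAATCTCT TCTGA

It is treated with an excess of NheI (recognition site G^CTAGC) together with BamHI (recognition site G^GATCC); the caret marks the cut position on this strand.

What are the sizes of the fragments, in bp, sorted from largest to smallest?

88, 46, 42, 23, 6 bp

NheI sites (GCTAGC) start at positions 45, 97, 162.
NheI cuts after the first base of each site, so after positions 45, 97, 162.
BamHI sites (GGATCC) start at positions 51, 139.
BamHI cuts after the first base of each site, so after positions 51, 139.
Combined cut positions: 45, 51, 97, 139, 162.
Circular molecule, 5 cuts → 5 fragments:
  46–51 → 6 bp
  52–97 → 46 bp
  98–139 → 42 bp
  140–162 → 23 bp
  163–205 then 1–45 → 43 + 45 = 88 bp
Sorted largest to smallest: 88, 46, 42, 23, 6 bp.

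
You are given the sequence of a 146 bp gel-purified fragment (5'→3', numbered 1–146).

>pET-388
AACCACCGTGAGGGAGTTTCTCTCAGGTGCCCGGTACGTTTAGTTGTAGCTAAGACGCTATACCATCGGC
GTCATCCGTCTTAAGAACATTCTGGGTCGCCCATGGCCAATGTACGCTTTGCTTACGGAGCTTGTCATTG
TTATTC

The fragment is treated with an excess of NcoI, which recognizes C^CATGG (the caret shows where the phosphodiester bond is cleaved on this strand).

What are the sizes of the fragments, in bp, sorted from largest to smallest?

The NcoI site (CCATGG) starts at position 101.
NcoI cuts after the first base of each site, so after position 101.
Linear molecule, 1 cut → 2 fragments:
  1–101 → 101 bp
  102–146 → 45 bp
Sorted largest to smallest: 101, 45 bp.

101, 45 bp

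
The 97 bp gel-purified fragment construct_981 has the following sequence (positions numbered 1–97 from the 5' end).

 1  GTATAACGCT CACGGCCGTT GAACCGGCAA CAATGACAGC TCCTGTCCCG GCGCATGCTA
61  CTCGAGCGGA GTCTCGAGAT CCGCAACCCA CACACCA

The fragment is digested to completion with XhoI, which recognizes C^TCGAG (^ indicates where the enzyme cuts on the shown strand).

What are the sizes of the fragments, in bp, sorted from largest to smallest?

XhoI sites (CTCGAG) start at positions 61, 73.
XhoI cuts after the first base of each site, so after positions 61, 73.
Linear molecule, 2 cuts → 3 fragments:
  1–61 → 61 bp
  62–73 → 12 bp
  74–97 → 24 bp
Sorted largest to smallest: 61, 24, 12 bp.

61, 24, 12 bp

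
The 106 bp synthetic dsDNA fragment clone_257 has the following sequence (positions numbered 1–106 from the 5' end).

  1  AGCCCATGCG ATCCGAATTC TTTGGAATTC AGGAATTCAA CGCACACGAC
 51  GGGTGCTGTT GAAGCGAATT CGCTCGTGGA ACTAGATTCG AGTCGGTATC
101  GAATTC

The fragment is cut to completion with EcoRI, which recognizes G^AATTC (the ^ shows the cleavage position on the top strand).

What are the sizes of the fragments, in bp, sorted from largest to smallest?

EcoRI sites (GAATTC) start at positions 15, 25, 33, 66, 101.
EcoRI cuts after the first base of each site, so after positions 15, 25, 33, 66, 101.
Linear molecule, 5 cuts → 6 fragments:
  1–15 → 15 bp
  16–25 → 10 bp
  26–33 → 8 bp
  34–66 → 33 bp
  67–101 → 35 bp
  102–106 → 5 bp
Sorted largest to smallest: 35, 33, 15, 10, 8, 5 bp.

35, 33, 15, 10, 8, 5 bp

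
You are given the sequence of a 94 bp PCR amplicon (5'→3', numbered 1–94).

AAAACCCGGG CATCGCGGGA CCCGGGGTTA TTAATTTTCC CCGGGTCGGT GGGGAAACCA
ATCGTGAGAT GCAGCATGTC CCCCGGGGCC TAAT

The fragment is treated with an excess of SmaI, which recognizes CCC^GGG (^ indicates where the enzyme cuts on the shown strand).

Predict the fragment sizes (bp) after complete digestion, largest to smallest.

42, 19, 16, 10, 7 bp

SmaI sites (CCCGGG) start at positions 5, 21, 40, 82.
SmaI cuts after base 3 of each site, so after positions 7, 23, 42, 84.
Linear molecule, 4 cuts → 5 fragments:
  1–7 → 7 bp
  8–23 → 16 bp
  24–42 → 19 bp
  43–84 → 42 bp
  85–94 → 10 bp
Sorted largest to smallest: 42, 19, 16, 10, 7 bp.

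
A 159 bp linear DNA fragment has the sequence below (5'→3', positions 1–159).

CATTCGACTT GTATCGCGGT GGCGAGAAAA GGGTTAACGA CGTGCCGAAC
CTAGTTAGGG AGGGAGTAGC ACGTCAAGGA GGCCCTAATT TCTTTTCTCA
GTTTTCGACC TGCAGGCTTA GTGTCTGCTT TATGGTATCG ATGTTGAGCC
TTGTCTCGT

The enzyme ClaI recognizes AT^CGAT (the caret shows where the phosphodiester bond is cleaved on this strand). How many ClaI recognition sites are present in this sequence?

ATCGAT occurs starting at position 137.
ClaI cuts at 1 site.

1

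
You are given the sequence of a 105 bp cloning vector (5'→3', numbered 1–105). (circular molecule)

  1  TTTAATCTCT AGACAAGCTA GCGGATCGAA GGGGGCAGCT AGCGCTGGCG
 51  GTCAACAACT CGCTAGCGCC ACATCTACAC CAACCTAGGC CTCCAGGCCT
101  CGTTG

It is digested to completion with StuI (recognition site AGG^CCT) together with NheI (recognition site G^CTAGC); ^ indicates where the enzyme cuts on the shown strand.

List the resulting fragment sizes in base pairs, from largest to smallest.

27, 25, 24, 21, 8 bp

StuI sites (AGGCCT) start at positions 87, 95.
StuI cuts after base 3 of each site, so after positions 89, 97.
NheI sites (GCTAGC) start at positions 17, 38, 62.
NheI cuts after the first base of each site, so after positions 17, 38, 62.
Combined cut positions: 17, 38, 62, 89, 97.
Circular molecule, 5 cuts → 5 fragments:
  18–38 → 21 bp
  39–62 → 24 bp
  63–89 → 27 bp
  90–97 → 8 bp
  98–105 then 1–17 → 8 + 17 = 25 bp
Sorted largest to smallest: 27, 25, 24, 21, 8 bp.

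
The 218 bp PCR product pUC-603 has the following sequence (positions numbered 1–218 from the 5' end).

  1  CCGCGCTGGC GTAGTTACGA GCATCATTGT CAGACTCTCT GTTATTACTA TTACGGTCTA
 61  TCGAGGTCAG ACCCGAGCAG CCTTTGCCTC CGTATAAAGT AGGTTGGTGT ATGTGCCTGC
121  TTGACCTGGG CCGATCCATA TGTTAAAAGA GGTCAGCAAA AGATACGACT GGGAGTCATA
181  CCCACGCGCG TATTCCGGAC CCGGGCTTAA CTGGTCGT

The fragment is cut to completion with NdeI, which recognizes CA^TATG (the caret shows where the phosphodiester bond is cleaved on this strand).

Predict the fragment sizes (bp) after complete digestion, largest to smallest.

138, 80 bp

The NdeI site (CATATG) starts at position 137.
NdeI cuts after base 2 of each site, so after position 138.
Linear molecule, 1 cut → 2 fragments:
  1–138 → 138 bp
  139–218 → 80 bp
Sorted largest to smallest: 138, 80 bp.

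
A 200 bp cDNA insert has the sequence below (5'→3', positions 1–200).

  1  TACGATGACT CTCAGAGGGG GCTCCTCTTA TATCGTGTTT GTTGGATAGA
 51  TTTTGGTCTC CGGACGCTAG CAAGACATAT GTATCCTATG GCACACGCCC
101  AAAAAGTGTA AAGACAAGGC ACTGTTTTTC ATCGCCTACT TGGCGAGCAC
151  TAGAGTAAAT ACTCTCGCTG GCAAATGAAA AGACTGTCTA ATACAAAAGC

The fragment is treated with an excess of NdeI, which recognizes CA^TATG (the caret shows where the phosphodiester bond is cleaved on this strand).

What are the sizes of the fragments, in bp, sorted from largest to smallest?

123, 77 bp

The NdeI site (CATATG) starts at position 76.
NdeI cuts after base 2 of each site, so after position 77.
Linear molecule, 1 cut → 2 fragments:
  1–77 → 77 bp
  78–200 → 123 bp
Sorted largest to smallest: 123, 77 bp.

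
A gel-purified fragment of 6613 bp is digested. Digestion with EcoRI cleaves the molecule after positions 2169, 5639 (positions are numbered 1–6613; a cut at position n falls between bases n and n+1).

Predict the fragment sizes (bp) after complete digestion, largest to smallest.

Linear molecule, 2 cuts → 3 fragments:
  2169 − 0 = 2169 bp
  5639 − 2169 = 3470 bp
  6613 − 5639 = 974 bp
Sorted largest to smallest: 3470, 2169, 974 bp.

3470, 2169, 974 bp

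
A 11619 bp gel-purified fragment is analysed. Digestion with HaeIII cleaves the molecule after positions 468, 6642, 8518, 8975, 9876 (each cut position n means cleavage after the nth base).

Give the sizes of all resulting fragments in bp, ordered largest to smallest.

Linear molecule, 5 cuts → 6 fragments:
  468 − 0 = 468 bp
  6642 − 468 = 6174 bp
  8518 − 6642 = 1876 bp
  8975 − 8518 = 457 bp
  9876 − 8975 = 901 bp
  11619 − 9876 = 1743 bp
Sorted largest to smallest: 6174, 1876, 1743, 901, 468, 457 bp.

6174, 1876, 1743, 901, 468, 457 bp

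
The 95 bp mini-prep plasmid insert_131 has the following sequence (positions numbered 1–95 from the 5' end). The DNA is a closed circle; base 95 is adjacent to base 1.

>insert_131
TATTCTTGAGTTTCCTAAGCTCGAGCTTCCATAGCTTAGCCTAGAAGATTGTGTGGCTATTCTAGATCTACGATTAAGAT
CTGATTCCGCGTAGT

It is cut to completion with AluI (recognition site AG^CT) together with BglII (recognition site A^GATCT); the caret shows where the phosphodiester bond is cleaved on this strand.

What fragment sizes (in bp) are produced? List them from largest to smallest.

AluI sites (AGCT) start at positions 18, 24, 33.
AluI cuts after base 2 of each site, so after positions 19, 25, 34.
BglII sites (AGATCT) start at positions 64, 77.
BglII cuts after the first base of each site, so after positions 64, 77.
Combined cut positions: 19, 25, 34, 64, 77.
Circular molecule, 5 cuts → 5 fragments:
  20–25 → 6 bp
  26–34 → 9 bp
  35–64 → 30 bp
  65–77 → 13 bp
  78–95 then 1–19 → 18 + 19 = 37 bp
Sorted largest to smallest: 37, 30, 13, 9, 6 bp.

37, 30, 13, 9, 6 bp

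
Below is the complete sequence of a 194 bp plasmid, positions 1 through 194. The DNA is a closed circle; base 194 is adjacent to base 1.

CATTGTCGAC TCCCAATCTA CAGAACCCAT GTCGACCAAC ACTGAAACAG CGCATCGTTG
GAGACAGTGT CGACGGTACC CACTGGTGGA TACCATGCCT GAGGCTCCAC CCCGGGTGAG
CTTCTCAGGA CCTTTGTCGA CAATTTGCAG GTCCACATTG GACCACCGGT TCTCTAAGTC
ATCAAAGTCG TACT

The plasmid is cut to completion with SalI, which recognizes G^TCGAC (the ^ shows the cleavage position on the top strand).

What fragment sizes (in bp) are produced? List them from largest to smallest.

SalI sites (GTCGAC) start at positions 5, 31, 69, 136.
SalI cuts after the first base of each site, so after positions 5, 31, 69, 136.
Circular molecule, 4 cuts → 4 fragments:
  6–31 → 26 bp
  32–69 → 38 bp
  70–136 → 67 bp
  137–194 then 1–5 → 58 + 5 = 63 bp
Sorted largest to smallest: 67, 63, 38, 26 bp.

67, 63, 38, 26 bp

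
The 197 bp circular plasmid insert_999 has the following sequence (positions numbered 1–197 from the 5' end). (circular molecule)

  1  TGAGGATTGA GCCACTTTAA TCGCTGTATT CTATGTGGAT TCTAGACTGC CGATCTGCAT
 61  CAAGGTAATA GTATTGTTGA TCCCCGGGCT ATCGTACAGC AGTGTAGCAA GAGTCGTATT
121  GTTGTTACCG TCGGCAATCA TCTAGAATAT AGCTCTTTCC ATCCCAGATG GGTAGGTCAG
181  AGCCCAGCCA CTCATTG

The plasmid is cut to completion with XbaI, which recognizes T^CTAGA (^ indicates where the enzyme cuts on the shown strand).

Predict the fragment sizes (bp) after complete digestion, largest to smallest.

100, 97 bp

XbaI sites (TCTAGA) start at positions 41, 141.
XbaI cuts after the first base of each site, so after positions 41, 141.
Circular molecule, 2 cuts → 2 fragments:
  42–141 → 100 bp
  142–197 then 1–41 → 56 + 41 = 97 bp
Sorted largest to smallest: 100, 97 bp.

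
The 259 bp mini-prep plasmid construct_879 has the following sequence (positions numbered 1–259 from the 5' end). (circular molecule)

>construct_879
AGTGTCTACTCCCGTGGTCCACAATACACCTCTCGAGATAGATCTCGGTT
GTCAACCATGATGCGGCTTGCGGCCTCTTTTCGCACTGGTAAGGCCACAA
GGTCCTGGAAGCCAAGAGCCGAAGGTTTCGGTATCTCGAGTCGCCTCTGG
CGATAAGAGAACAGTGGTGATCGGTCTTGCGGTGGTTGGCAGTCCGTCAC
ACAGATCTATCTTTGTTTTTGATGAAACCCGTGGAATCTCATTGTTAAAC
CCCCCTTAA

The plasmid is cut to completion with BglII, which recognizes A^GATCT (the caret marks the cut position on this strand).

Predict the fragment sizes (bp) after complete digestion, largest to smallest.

163, 96 bp

BglII sites (AGATCT) start at positions 40, 203.
BglII cuts after the first base of each site, so after positions 40, 203.
Circular molecule, 2 cuts → 2 fragments:
  41–203 → 163 bp
  204–259 then 1–40 → 56 + 40 = 96 bp
Sorted largest to smallest: 163, 96 bp.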